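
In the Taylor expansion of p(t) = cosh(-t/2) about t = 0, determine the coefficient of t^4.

1/384

p(0) = 1
p′(0) = 0
p′′(0) = 1/4
p′′′(0) = 0
p^(4)(0) = 1/16
So c_4 = p^(4)(0)/4! = 1/384.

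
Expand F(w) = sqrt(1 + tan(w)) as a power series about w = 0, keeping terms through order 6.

-5521*w^6/46080 + 601*w^5/3840 - 47*w^4/384 + 11*w^3/48 - w^2/8 + w/2 + 1

Plug the Maclaurin series of the inner function into that of the outer and collect terms.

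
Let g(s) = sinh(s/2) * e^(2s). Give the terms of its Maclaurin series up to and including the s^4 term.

Expand each factor separately, then convolve coefficients.

17*s^4/24 + 49*s^3/48 + s^2 + s/2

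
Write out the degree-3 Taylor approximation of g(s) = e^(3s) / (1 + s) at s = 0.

Multiply the two series term by term and collect like powers.
g(0) = 1
g′(0) = 2
g′′(0) = 5
g′′′(0) = 12

2*s^3 + 5*s^2/2 + 2*s + 1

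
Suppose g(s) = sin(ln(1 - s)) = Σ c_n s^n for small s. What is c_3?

Plug the Maclaurin series of the inner function into that of the outer and collect terms.
g(0) = 0
g′(0) = -1
g′′(0) = -1
g′′′(0) = -1

-1/6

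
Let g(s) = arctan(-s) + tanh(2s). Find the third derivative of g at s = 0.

Add the two expansions coefficient-wise.
From the series, [s^3] g = -7/3; multiply by 3! = 6 to get -14.

-14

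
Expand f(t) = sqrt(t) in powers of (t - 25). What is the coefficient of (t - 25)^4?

-1/2000000

f(25) = 5
f′(25) = 1/10
f′′(25) = -1/500
f′′′(25) = 3/25000
f^(4)(25) = -3/250000
So c_4 = f^(4)(25)/4! = -1/2000000.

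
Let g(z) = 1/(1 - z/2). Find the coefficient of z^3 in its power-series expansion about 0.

1/8

[z^0] = 1;  [z^1] = 1/2;  [z^2] = 1/4;  [z^3] = 1/8.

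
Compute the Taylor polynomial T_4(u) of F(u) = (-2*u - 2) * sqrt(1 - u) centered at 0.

Distribute the polynomial across the series and collect like powers.
F(0) = -2
F′(0) = -1
F′′(0) = 5/2
F′′′(0) = 9/4
F^(4)(0) = 39/8

13*u^4/64 + 3*u^3/8 + 5*u^2/4 - u - 2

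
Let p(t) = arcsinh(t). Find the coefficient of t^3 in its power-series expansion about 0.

-1/6

Compute the successive derivatives at the expansion point and divide by k!.
So c_3 = p′′′(0)/3! = -1/6.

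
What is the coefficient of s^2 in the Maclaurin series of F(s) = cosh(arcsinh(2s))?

Plug the Maclaurin series of the inner function into that of the outer and collect terms.
F(0) = 1
F′(0) = 0
F′′(0) = 4

2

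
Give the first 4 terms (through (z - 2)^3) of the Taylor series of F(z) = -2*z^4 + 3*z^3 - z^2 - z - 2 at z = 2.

-13*(z - 2)^3 - 31*(z - 2)^2 - 33*(z - 2) - 16

Differentiate repeatedly and evaluate at the center.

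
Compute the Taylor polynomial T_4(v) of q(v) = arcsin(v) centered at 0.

v^3/6 + v

Differentiate repeatedly and evaluate at the center.
[v^0] = 0;  [v^1] = 1;  [v^2] = 0;  [v^3] = 1/6;  [v^4] = 0.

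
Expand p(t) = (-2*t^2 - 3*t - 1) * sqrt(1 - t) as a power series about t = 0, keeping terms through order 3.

23*t^3/16 - 3*t^2/8 - 5*t/2 - 1

Multiply each power in the prefactor through the base expansion.
p(0) = -1
p′(0) = -5/2
p′′(0) = -3/4
p′′′(0) = 69/8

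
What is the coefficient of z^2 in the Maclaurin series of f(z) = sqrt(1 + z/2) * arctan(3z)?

Take the Cauchy product of the two expansions.
f(0) = 0
f′(0) = 3
f′′(0) = 3/2

3/4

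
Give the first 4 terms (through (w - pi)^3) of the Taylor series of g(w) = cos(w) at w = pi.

(w - pi)^2/2 - 1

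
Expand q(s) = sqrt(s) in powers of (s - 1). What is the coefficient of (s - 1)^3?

q(1) = 1
q′(1) = 1/2
q′′(1) = -1/4
q′′′(1) = 3/8

1/16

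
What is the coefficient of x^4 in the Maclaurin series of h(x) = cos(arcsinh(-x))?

5/24

Plug the Maclaurin series of the inner function into that of the outer and collect terms.
[x^0] = 1;  [x^1] = 0;  [x^2] = -1/2;  [x^3] = 0;  [x^4] = 5/24.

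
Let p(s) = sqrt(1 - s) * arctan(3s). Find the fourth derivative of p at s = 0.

Expand each factor separately, then convolve coefficients.
From the series, [s^4] p = 69/16; multiply by 4! = 24 to get 207/2.

207/2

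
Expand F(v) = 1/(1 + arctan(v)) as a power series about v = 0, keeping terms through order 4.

v^4/3 - 2*v^3/3 + v^2 - v + 1

Substitute the inner expansion into the outer series and collect powers.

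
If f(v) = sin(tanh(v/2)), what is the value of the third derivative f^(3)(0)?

-3/8

Let u equal the inner series; expand the outer function in u and truncate.
The coefficient of v^3 in the expansion is -1/16, so f′′′(0) = 3! * (-1/16) = -3/8.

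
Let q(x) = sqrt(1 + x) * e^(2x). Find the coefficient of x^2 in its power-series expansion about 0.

23/8

Write out both Maclaurin series and multiply, keeping only the needed powers.
q(0) = 1
q′(0) = 5/2
q′′(0) = 23/4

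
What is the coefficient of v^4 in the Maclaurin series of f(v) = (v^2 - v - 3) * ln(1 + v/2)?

-23/192

Distribute the polynomial across the series and collect like powers.
f(0) = 0
f′(0) = -3/2
f′′(0) = -1/4
f′′′(0) = 3
f^(4)(0) = -23/8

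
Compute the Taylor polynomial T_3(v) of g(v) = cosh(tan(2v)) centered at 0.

Compose series: expand the inner function first, then feed it into the outer expansion.
g(0) = 1
g′(0) = 0
g′′(0) = 4
g′′′(0) = 0
Dividing each by k! gives the coefficients c_0, ..., c_3.

2*v^2 + 1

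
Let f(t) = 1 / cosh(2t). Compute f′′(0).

Invert the denominator's series and multiply.
The coefficient of t^2 in the expansion is -2, so f′′(0) = 2! * (-2) = -4.

-4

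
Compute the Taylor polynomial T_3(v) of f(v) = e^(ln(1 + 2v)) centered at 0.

Let u equal the inner series; expand the outer function in u and truncate.
f(0) = 1
f′(0) = 2
f′′(0) = 0
f′′′(0) = 0
Dividing each by k! gives the coefficients c_0, ..., c_3.

2*v + 1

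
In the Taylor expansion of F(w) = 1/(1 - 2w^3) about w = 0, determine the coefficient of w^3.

2

F(0) = 1
F′(0) = 0
F′′(0) = 0
F′′′(0) = 12
So c_3 = F′′′(0)/3! = 2.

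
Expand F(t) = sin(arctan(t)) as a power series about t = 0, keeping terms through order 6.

3*t^5/8 - t^3/2 + t

Plug the Maclaurin series of the inner function into that of the outer and collect terms.
F(0) = 0
F′(0) = 1
F′′(0) = 0
F′′′(0) = -3
F^(4)(0) = 0
F^(5)(0) = 45
F^(6)(0) = 0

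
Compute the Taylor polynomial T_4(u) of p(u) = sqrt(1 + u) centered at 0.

-5*u^4/128 + u^3/16 - u^2/8 + u/2 + 1

[u^0] = 1;  [u^1] = 1/2;  [u^2] = -1/8;  [u^3] = 1/16;  [u^4] = -5/128.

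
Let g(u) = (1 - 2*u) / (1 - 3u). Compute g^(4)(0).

648

Multiply each power in the prefactor through the base expansion.
From the series, [u^4] g = 27; multiply by 4! = 24 to get 648.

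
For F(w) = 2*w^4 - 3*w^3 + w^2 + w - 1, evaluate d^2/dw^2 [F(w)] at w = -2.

Compute the successive derivatives at the expansion point and divide by k!.
The coefficient of (w + 2)^2 in the expansion is 67, so F′′(-2) = 2! * (67) = 134.

134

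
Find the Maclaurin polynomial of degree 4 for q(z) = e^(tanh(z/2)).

-7*z^4/384 - z^3/48 + z^2/8 + z/2 + 1

Plug the Maclaurin series of the inner function into that of the outer and collect terms.
[z^0] = 1;  [z^1] = 1/2;  [z^2] = 1/8;  [z^3] = -1/48;  [z^4] = -7/384.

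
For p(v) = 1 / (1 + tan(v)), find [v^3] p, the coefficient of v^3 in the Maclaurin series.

-4/3

Expand as Σ (-1)^k u^k with u equal to the inner function's series.
So c_3 = p′′′(0)/3! = -4/3.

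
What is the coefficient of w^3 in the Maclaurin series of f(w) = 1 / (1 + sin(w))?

Expand as Σ (-1)^k u^k with u equal to the inner function's series.
f(0) = 1
f′(0) = -1
f′′(0) = 2
f′′′(0) = -5
Dividing each by k! gives the coefficients c_0, ..., c_3.

-5/6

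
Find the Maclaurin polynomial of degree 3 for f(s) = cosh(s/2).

f(0) = 1
f′(0) = 0
f′′(0) = 1/4
f′′′(0) = 0

s^2/8 + 1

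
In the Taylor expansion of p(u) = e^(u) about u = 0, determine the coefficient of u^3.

1/6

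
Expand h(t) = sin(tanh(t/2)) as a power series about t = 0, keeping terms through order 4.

Let u equal the inner series; expand the outer function in u and truncate.
h(0) = 0
h′(0) = 1/2
h′′(0) = 0
h′′′(0) = -3/8
h^(4)(0) = 0
Dividing each by k! gives the coefficients c_0, ..., c_4.

-t^3/16 + t/2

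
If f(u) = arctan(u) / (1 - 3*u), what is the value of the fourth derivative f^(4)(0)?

624

Use 1/(1 - r) = Σ r^k on the denominator, then take the Cauchy product.
The coefficient of u^4 in the expansion is 26, so f^(4)(0) = 4! * (26) = 624.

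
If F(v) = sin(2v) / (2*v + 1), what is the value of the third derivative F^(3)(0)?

Multiply the numerator's expansion by the denominator's geometric series.
The coefficient of v^3 in the expansion is 20/3, so F′′′(0) = 3! * (20/3) = 40.

40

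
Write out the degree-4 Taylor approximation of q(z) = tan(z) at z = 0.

[z^0] = 0;  [z^1] = 1;  [z^2] = 0;  [z^3] = 1/3;  [z^4] = 0.

z^3/3 + z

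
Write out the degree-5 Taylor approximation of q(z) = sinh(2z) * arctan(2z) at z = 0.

Write out both Maclaurin series and multiply, keeping only the needed powers.
q(0) = 0
q′(0) = 0
q′′(0) = 8
q′′′(0) = 0
q^(4)(0) = -64
q^(5)(0) = 0

-8*z^4/3 + 4*z^2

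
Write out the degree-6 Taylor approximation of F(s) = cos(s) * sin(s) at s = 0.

2*s^5/15 - 2*s^3/3 + s

Write out both Maclaurin series and multiply, keeping only the needed powers.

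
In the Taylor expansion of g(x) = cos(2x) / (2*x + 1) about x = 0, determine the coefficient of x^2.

Use 1/(1 - r) = Σ r^k on the denominator, then take the Cauchy product.
g(0) = 1
g′(0) = -2
g′′(0) = 4
The Taylor polynomial is Σ g^(k)(0)/k! · x^k.

2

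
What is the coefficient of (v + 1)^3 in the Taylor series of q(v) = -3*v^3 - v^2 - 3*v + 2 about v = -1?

-3

Use the known series and substitute for the argument.
So c_3 = q′′′(-1)/3! = -3.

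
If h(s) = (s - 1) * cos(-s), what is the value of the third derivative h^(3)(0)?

Multiply each power in the prefactor through the base expansion.
The coefficient of s^3 in the expansion is -1/2, so h′′′(0) = 3! * (-1/2) = -3.

-3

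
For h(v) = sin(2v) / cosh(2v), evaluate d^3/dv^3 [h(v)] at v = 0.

Write the quotient as an unknown series and match coefficients against numerator = denominator · series.
The coefficient of v^3 in the expansion is -16/3, so h′′′(0) = 3! * (-16/3) = -32.

-32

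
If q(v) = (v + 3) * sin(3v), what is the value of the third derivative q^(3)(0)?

-81

Distribute the polynomial across the series and collect like powers.
The coefficient of v^3 in the expansion is -27/2, so q′′′(0) = 3! * (-27/2) = -81.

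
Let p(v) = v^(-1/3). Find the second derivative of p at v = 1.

4/9

The coefficient of (v - 1)^2 in the expansion is 2/9, so p′′(1) = 2! * (2/9) = 4/9.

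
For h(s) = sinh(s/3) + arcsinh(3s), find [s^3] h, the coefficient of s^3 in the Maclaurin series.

Expand each term separately and add.
[s^0] = 0;  [s^1] = 10/3;  [s^2] = 0;  [s^3] = -364/81.
So c_3 = h′′′(0)/3! = -364/81.

-364/81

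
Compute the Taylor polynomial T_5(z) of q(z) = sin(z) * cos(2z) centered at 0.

Write out both Maclaurin series and multiply, keeping only the needed powers.
[z^0] = 0;  [z^1] = 1;  [z^2] = 0;  [z^3] = -13/6;  [z^4] = 0;  [z^5] = 121/120.

121*z^5/120 - 13*z^3/6 + z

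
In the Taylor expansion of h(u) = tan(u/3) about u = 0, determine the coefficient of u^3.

h(0) = 0
h′(0) = 1/3
h′′(0) = 0
h′′′(0) = 2/27

1/81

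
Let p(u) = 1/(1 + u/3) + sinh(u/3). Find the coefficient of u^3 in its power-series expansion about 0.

Combine the two series term by term.
[u^0] = 1;  [u^1] = 0;  [u^2] = 1/9;  [u^3] = -5/162.
So c_3 = p′′′(0)/3! = -5/162.

-5/162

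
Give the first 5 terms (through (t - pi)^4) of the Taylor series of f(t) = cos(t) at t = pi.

Apply the Taylor formula c_k = f^(k)(a)/k!.

-(t - pi)^4/24 + (t - pi)^2/2 - 1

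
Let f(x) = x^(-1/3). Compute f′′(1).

4/9

The coefficient of (x - 1)^2 in the expansion is 2/9, so f′′(1) = 2! * (2/9) = 4/9.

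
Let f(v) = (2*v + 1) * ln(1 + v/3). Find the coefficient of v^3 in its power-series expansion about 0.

Multiply each power in the prefactor through the base expansion.
f(0) = 0
f′(0) = 1/3
f′′(0) = 11/9
f′′′(0) = -16/27
So c_3 = f′′′(0)/3! = -8/81.

-8/81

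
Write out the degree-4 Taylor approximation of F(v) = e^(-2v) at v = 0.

F(0) = 1
F′(0) = -2
F′′(0) = 4
F′′′(0) = -8
F^(4)(0) = 16
Dividing each by k! gives the coefficients c_0, ..., c_4.

2*v^4/3 - 4*v^3/3 + 2*v^2 - 2*v + 1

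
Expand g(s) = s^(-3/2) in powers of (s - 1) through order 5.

Use the known series and substitute for the argument.
[(s - 1)^0] = 1;  [(s - 1)^1] = -3/2;  [(s - 1)^2] = 15/8;  [(s - 1)^3] = -35/16;  [(s - 1)^4] = 315/128;  [(s - 1)^5] = -693/256.

-693*(s - 1)^5/256 + 315*(s - 1)^4/128 - 35*(s - 1)^3/16 + 15*(s - 1)^2/8 - 3*(s - 1)/2 + 1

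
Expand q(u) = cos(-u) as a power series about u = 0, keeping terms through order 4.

u^4/24 - u^2/2 + 1

Apply the Taylor formula c_k = f^(k)(a)/k!.
q(0) = 1
q′(0) = 0
q′′(0) = -1
q′′′(0) = 0
q^(4)(0) = 1
The Taylor polynomial is Σ q^(k)(0)/k! · u^k.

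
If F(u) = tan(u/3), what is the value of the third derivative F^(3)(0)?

2/27

Use the known series and substitute for the argument.
From the series, [u^3] F = 1/81; multiply by 3! = 6 to get 2/27.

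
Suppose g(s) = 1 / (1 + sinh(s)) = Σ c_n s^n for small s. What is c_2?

1

Write 1/(1+u) = 1 - u + u^2 - u^3 + ... and substitute the series for u.
g(0) = 1
g′(0) = -1
g′′(0) = 2
Then c_k = g^(k)(0)/k! gives each Taylor coefficient.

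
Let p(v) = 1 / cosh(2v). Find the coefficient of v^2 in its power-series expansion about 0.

Divide the numerator series by the denominator series (power-series long division).

-2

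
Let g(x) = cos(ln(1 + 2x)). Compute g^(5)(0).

Compose series: expand the inner function first, then feed it into the outer expansion.
From the series, [x^5] g = 32/3; multiply by 5! = 120 to get 1280.

1280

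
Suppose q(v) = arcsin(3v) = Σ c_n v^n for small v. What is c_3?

9/2

[v^0] = 0;  [v^1] = 3;  [v^2] = 0;  [v^3] = 9/2.
So c_3 = q′′′(0)/3! = 9/2.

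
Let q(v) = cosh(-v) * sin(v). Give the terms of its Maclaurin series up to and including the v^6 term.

-v^5/30 + v^3/3 + v

Expand each factor separately, then convolve coefficients.
q(0) = 0
q′(0) = 1
q′′(0) = 0
q′′′(0) = 2
q^(4)(0) = 0
q^(5)(0) = -4
q^(6)(0) = 0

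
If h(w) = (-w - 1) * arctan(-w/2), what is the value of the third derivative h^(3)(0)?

Distribute the polynomial across the series and collect like powers.
The coefficient of w^3 in the expansion is -1/24, so h′′′(0) = 3! * (-1/24) = -1/4.

-1/4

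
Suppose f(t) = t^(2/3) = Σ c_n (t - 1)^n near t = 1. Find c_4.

-7/243

Use the known series and substitute for the argument.
[(t - 1)^0] = 1;  [(t - 1)^1] = 2/3;  [(t - 1)^2] = -1/9;  [(t - 1)^3] = 4/81;  [(t - 1)^4] = -7/243.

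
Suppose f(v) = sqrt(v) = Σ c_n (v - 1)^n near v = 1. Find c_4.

-5/128

f(1) = 1
f′(1) = 1/2
f′′(1) = -1/4
f′′′(1) = 3/8
f^(4)(1) = -15/16
So c_4 = f^(4)(1)/4! = -5/128.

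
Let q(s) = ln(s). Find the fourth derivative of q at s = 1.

-6

The coefficient of (s - 1)^4 in the expansion is -1/4, so q^(4)(1) = 4! * (-1/4) = -6.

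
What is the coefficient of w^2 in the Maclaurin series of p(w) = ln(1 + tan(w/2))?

Let u equal the inner series; expand the outer function in u and truncate.
p(0) = 0
p′(0) = 1/2
p′′(0) = -1/4
So c_2 = p′′(0)/2! = -1/8.

-1/8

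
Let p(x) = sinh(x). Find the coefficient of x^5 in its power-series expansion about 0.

Apply the Taylor formula c_k = f^(k)(a)/k!.
So c_5 = p^(5)(0)/5! = 1/120.

1/120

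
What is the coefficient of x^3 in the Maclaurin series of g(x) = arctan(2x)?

-8/3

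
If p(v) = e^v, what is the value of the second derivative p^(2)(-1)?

Apply the Taylor formula c_k = f^(k)(a)/k!.
The coefficient of (v + 1)^2 in the expansion is e^(-1)/2, so p′′(-1) = 2! * (e^(-1)/2) = e^(-1).

e^(-1)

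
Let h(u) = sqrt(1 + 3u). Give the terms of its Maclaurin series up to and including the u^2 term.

-9*u^2/8 + 3*u/2 + 1

h(0) = 1
h′(0) = 3/2
h′′(0) = -9/4
Then c_k = h^(k)(0)/k! gives each Taylor coefficient.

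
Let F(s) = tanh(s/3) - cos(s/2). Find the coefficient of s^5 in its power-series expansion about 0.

Combine the two series term by term.
F(0) = -1
F′(0) = 1/3
F′′(0) = 1/4
F′′′(0) = -2/27
F^(4)(0) = -1/16
F^(5)(0) = 16/243

2/3645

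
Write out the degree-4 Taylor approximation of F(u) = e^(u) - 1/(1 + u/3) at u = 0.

19*u^4/648 + 11*u^3/54 + 7*u^2/18 + 4*u/3

Add the two expansions coefficient-wise.
F(0) = 0
F′(0) = 4/3
F′′(0) = 7/9
F′′′(0) = 11/9
F^(4)(0) = 19/27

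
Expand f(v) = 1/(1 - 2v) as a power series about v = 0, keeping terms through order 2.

f(0) = 1
f′(0) = 2
f′′(0) = 8
Dividing each by k! gives the coefficients c_0, ..., c_2.

4*v^2 + 2*v + 1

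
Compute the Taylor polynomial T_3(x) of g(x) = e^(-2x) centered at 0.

Use the known series and substitute for the argument.
[x^0] = 1;  [x^1] = -2;  [x^2] = 2;  [x^3] = -4/3.

-4*x^3/3 + 2*x^2 - 2*x + 1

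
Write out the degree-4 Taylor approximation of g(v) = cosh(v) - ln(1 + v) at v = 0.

7*v^4/24 - v^3/3 + v^2 - v + 1

Expand each term separately and add.
g(0) = 1
g′(0) = -1
g′′(0) = 2
g′′′(0) = -2
g^(4)(0) = 7
Then c_k = g^(k)(0)/k! gives each Taylor coefficient.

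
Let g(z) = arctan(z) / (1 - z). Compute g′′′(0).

Take the Cauchy product of the two expansions.
The coefficient of z^3 in the expansion is 2/3, so g′′′(0) = 3! * (2/3) = 4.

4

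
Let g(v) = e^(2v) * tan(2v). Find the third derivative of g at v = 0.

40

Write out both Maclaurin series and multiply, keeping only the needed powers.
From the series, [v^3] g = 20/3; multiply by 3! = 6 to get 40.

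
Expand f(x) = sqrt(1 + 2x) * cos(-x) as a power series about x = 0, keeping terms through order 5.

2*x^5/3 - x^4/3 - x^2 + x + 1

Take the Cauchy product of the two expansions.
f(0) = 1
f′(0) = 1
f′′(0) = -2
f′′′(0) = 0
f^(4)(0) = -8
f^(5)(0) = 80
Dividing each by k! gives the coefficients c_0, ..., c_5.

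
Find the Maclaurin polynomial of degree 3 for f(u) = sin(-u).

u^3/6 - u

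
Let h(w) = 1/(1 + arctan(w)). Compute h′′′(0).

Let u equal the inner series; expand the outer function in u and truncate.
From the series, [w^3] h = -2/3; multiply by 3! = 6 to get -4.

-4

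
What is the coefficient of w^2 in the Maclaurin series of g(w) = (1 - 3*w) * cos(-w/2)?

-1/8

Multiply each power in the prefactor through the base expansion.
g(0) = 1
g′(0) = -3
g′′(0) = -1/4
So c_2 = g′′(0)/2! = -1/8.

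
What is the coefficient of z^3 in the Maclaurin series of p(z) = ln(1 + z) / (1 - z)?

5/6

Use 1/(1 - r) = Σ r^k on the denominator, then take the Cauchy product.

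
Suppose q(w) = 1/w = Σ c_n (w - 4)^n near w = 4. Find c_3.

q(4) = 1/4
q′(4) = -1/16
q′′(4) = 1/32
q′′′(4) = -3/128
The Taylor polynomial is Σ q^(k)(4)/k! · (w - 4)^k.

-1/256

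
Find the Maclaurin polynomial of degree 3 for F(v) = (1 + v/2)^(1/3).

5*v^3/648 - v^2/36 + v/6 + 1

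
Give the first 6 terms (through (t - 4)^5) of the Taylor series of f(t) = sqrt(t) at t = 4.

7*(t - 4)^5/131072 - 5*(t - 4)^4/16384 + (t - 4)^3/512 - (t - 4)^2/64 + (t - 4)/4 + 2

Use the known series and substitute for the argument.
[(t - 4)^0] = 2;  [(t - 4)^1] = 1/4;  [(t - 4)^2] = -1/64;  [(t - 4)^3] = 1/512;  [(t - 4)^4] = -5/16384;  [(t - 4)^5] = 7/131072.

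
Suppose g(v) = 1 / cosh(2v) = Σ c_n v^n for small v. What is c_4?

10/3

Divide the numerator series by the denominator series (power-series long division).
g(0) = 1
g′(0) = 0
g′′(0) = -4
g′′′(0) = 0
g^(4)(0) = 80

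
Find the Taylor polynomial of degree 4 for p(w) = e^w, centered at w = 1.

e*(w - 1)^4/24 + e*(w - 1)^3/6 + e*(w - 1)^2/2 + e*(w - 1) + e

p(1) = e
p′(1) = e
p′′(1) = e
p′′′(1) = e
p^(4)(1) = e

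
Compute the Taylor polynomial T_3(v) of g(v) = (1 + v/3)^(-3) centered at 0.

g(0) = 1
g′(0) = -1
g′′(0) = 4/3
g′′′(0) = -20/9
Dividing each by k! gives the coefficients c_0, ..., c_3.

-10*v^3/27 + 2*v^2/3 - v + 1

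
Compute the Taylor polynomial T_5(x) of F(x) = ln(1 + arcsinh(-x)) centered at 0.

Let u equal the inner series; expand the outer function in u and truncate.
F(0) = 0
F′(0) = -1
F′′(0) = -1
F′′′(0) = -1
F^(4)(0) = -2
F^(5)(0) = -13

-13*x^5/120 - x^4/12 - x^3/6 - x^2/2 - x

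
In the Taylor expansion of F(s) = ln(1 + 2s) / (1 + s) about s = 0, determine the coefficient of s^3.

20/3

Multiply the two series term by term and collect like powers.
[s^0] = 0;  [s^1] = 2;  [s^2] = -4;  [s^3] = 20/3.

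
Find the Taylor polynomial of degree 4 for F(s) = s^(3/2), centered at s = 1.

Compute the successive derivatives at the expansion point and divide by k!.

3*(s - 1)^4/128 - (s - 1)^3/16 + 3*(s - 1)^2/8 + 3*(s - 1)/2 + 1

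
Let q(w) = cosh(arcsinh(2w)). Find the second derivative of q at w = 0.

4

Compose series: expand the inner function first, then feed it into the outer expansion.
From the series, [w^2] q = 2; multiply by 2! = 2 to get 4.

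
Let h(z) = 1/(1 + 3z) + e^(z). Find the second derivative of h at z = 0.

Add the two expansions coefficient-wise.
From the series, [z^2] h = 19/2; multiply by 2! = 2 to get 19.

19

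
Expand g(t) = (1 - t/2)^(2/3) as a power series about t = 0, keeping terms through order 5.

-7*t^5/11664 - 7*t^4/3888 - t^3/162 - t^2/36 - t/3 + 1

[t^0] = 1;  [t^1] = -1/3;  [t^2] = -1/36;  [t^3] = -1/162;  [t^4] = -7/3888;  [t^5] = -7/11664.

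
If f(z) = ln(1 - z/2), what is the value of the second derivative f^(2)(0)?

-1/4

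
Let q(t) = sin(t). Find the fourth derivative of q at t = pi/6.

Use the known series and substitute for the argument.
The coefficient of (t - pi/6)^4 in the expansion is 1/48, so q^(4)(pi/6) = 4! * (1/48) = 1/2.

1/2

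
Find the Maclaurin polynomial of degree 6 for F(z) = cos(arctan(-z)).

Substitute the inner expansion into the outer series and collect powers.
F(0) = 1
F′(0) = 0
F′′(0) = -1
F′′′(0) = 0
F^(4)(0) = 9
F^(5)(0) = 0
F^(6)(0) = -225

-5*z^6/16 + 3*z^4/8 - z^2/2 + 1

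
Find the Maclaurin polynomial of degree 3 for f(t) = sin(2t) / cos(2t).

8*t^3/3 + 2*t

Invert the denominator's series and multiply.
f(0) = 0
f′(0) = 2
f′′(0) = 0
f′′′(0) = 16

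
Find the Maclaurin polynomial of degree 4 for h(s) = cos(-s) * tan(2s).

Take the Cauchy product of the two expansions.
h(0) = 0
h′(0) = 2
h′′(0) = 0
h′′′(0) = 10
h^(4)(0) = 0

5*s^3/3 + 2*s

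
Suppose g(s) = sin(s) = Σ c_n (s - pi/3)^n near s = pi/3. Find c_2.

-sqrt(3)/4

[(s - pi/3)^0] = sqrt(3)/2;  [(s - pi/3)^1] = 1/2;  [(s - pi/3)^2] = -sqrt(3)/4.
So c_2 = g′′(pi/3)/2! = -sqrt(3)/4.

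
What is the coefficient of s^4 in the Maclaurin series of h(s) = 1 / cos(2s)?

Write the quotient as an unknown series and match coefficients against numerator = denominator · series.

10/3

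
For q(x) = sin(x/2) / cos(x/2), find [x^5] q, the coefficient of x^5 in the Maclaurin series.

1/240

Write the quotient as an unknown series and match coefficients against numerator = denominator · series.
So c_5 = q^(5)(0)/5! = 1/240.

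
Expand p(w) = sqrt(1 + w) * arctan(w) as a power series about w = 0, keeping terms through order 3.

Write out both Maclaurin series and multiply, keeping only the needed powers.
[w^0] = 0;  [w^1] = 1;  [w^2] = 1/2;  [w^3] = -11/24.

-11*w^3/24 + w^2/2 + w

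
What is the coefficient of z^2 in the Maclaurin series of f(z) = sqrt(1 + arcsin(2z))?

Compose series: expand the inner function first, then feed it into the outer expansion.
f(0) = 1
f′(0) = 1
f′′(0) = -1
Then c_k = f^(k)(0)/k! gives each Taylor coefficient.

-1/2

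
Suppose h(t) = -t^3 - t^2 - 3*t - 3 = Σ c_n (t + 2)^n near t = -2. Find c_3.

[(t + 2)^0] = 7;  [(t + 2)^1] = -11;  [(t + 2)^2] = 5;  [(t + 2)^3] = -1.

-1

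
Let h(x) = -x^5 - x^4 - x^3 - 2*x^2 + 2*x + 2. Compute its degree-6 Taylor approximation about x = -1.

-(x + 1)^5 + 4*(x + 1)^4 - 7*(x + 1)^3 + 5*(x + 1)^2 + 2*(x + 1) - 1

h(-1) = -1
h′(-1) = 2
h′′(-1) = 10
h′′′(-1) = -42
h^(4)(-1) = 96
h^(5)(-1) = -120
h^(6)(-1) = 0
Dividing each by k! gives the coefficients c_0, ..., c_6.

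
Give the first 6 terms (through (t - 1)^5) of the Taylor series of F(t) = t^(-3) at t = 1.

-21*(t - 1)^5 + 15*(t - 1)^4 - 10*(t - 1)^3 + 6*(t - 1)^2 - 3*(t - 1) + 1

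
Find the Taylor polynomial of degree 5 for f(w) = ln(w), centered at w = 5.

(w - 5)^5/15625 - (w - 5)^4/2500 + (w - 5)^3/375 - (w - 5)^2/50 + (w - 5)/5 + ln(5)

f(5) = ln(5)
f′(5) = 1/5
f′′(5) = -1/25
f′′′(5) = 2/125
f^(4)(5) = -6/625
f^(5)(5) = 24/3125
The Taylor polynomial is Σ f^(k)(5)/k! · (w - 5)^k.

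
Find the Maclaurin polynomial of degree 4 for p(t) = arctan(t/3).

-t^3/81 + t/3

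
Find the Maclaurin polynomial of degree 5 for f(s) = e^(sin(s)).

Compose series: expand the inner function first, then feed it into the outer expansion.
f(0) = 1
f′(0) = 1
f′′(0) = 1
f′′′(0) = 0
f^(4)(0) = -3
f^(5)(0) = -8
The Taylor polynomial is Σ f^(k)(0)/k! · s^k.

-s^5/15 - s^4/8 + s^2/2 + s + 1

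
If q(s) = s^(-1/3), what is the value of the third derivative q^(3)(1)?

-28/27

From the series, [(s - 1)^3] q = -14/81; multiply by 3! = 6 to get -28/27.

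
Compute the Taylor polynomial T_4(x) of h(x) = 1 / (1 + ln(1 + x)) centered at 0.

Expand as Σ (-1)^k u^k with u equal to the inner function's series.
h(0) = 1
h′(0) = -1
h′′(0) = 3
h′′′(0) = -14
h^(4)(0) = 88

11*x^4/3 - 7*x^3/3 + 3*x^2/2 - x + 1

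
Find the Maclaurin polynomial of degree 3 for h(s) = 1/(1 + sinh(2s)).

-28*s^3/3 + 4*s^2 - 2*s + 1

Plug the Maclaurin series of the inner function into that of the outer and collect terms.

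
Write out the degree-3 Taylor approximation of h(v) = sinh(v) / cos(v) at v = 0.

Write the quotient as an unknown series and match coefficients against numerator = denominator · series.

2*v^3/3 + v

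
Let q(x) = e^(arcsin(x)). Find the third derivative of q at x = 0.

Let u equal the inner series; expand the outer function in u and truncate.
The coefficient of x^3 in the expansion is 1/3, so q′′′(0) = 3! * (1/3) = 2.

2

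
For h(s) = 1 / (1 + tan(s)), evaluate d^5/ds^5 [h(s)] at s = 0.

Expand as Σ (-1)^k u^k with u equal to the inner function's series.
From the series, [s^5] h = -32/15; multiply by 5! = 120 to get -256.

-256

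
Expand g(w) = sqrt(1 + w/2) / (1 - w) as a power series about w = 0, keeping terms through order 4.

2507*w^4/2048 + 157*w^3/128 + 39*w^2/32 + 5*w/4 + 1

Multiply the two series term by term and collect like powers.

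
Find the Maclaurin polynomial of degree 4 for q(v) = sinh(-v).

-v^3/6 - v

q(0) = 0
q′(0) = -1
q′′(0) = 0
q′′′(0) = -1
q^(4)(0) = 0
Then c_k = q^(k)(0)/k! gives each Taylor coefficient.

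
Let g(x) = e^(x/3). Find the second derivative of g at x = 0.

1/9

Differentiate repeatedly and evaluate at the center.
The coefficient of x^2 in the expansion is 1/18, so g′′(0) = 2! * (1/18) = 1/9.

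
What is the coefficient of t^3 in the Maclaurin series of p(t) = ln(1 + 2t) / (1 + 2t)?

Expand each factor separately, then convolve coefficients.
p(0) = 0
p′(0) = 2
p′′(0) = -12
p′′′(0) = 88

44/3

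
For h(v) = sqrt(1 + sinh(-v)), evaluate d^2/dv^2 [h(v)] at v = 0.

-1/4

Substitute the inner expansion into the outer series and collect powers.
From the series, [v^2] h = -1/8; multiply by 2! = 2 to get -1/4.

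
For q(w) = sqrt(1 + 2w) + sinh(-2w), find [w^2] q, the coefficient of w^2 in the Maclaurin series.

Add the two expansions coefficient-wise.
q(0) = 1
q′(0) = -1
q′′(0) = -1
So c_2 = q′′(0)/2! = -1/2.

-1/2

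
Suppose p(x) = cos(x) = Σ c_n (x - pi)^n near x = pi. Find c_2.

1/2

Use the known series and substitute for the argument.
p(pi) = -1
p′(pi) = 0
p′′(pi) = 1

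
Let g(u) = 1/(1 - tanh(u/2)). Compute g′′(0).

1/2

Compose series: expand the inner function first, then feed it into the outer expansion.
From the series, [u^2] g = 1/4; multiply by 2! = 2 to get 1/2.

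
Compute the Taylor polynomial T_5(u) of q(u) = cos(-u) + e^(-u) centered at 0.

Expand each term separately and add.
q(0) = 2
q′(0) = -1
q′′(0) = 0
q′′′(0) = -1
q^(4)(0) = 2
q^(5)(0) = -1
Dividing each by k! gives the coefficients c_0, ..., c_5.

-u^5/120 + u^4/12 - u^3/6 - u + 2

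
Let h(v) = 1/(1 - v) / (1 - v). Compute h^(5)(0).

Expand each factor separately, then convolve coefficients.
The coefficient of v^5 in the expansion is 6, so h^(5)(0) = 5! * (6) = 720.

720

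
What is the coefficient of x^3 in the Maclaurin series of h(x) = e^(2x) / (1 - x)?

Use 1/(1 - r) = Σ r^k on the denominator, then take the Cauchy product.
[x^0] = 1;  [x^1] = 3;  [x^2] = 5;  [x^3] = 19/3.
So c_3 = h′′′(0)/3! = 19/3.

19/3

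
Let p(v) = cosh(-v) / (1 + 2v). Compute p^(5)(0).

Write out both Maclaurin series and multiply, keeping only the needed powers.
From the series, [v^5] p = -433/12; multiply by 5! = 120 to get -4330.

-4330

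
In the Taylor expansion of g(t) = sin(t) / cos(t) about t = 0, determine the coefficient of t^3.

1/3

Invert the denominator's series and multiply.
[t^0] = 0;  [t^1] = 1;  [t^2] = 0;  [t^3] = 1/3.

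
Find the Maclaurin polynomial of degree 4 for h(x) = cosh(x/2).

h(0) = 1
h′(0) = 0
h′′(0) = 1/4
h′′′(0) = 0
h^(4)(0) = 1/16
The Taylor polynomial is Σ h^(k)(0)/k! · x^k.

x^4/384 + x^2/8 + 1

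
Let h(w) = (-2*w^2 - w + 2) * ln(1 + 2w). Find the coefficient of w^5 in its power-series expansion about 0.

172/15

Distribute the polynomial across the series and collect like powers.
[w^0] = 0;  [w^1] = 4;  [w^2] = -6;  [w^3] = 10/3;  [w^4] = -20/3;  [w^5] = 172/15.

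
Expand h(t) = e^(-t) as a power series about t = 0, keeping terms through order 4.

Differentiate repeatedly and evaluate at the center.
h(0) = 1
h′(0) = -1
h′′(0) = 1
h′′′(0) = -1
h^(4)(0) = 1

t^4/24 - t^3/6 + t^2/2 - t + 1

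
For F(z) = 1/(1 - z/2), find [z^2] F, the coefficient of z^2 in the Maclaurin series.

[z^0] = 1;  [z^1] = 1/2;  [z^2] = 1/4.
So c_2 = F′′(0)/2! = 1/4.

1/4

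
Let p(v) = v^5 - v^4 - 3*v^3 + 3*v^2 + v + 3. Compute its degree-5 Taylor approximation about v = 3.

Use the known series and substitute for the argument.
p(3) = 114
p′(3) = 235
p′′(3) = 384
p′′′(3) = 450
p^(4)(3) = 336
p^(5)(3) = 120

(v - 3)^5 + 14*(v - 3)^4 + 75*(v - 3)^3 + 192*(v - 3)^2 + 235*(v - 3) + 114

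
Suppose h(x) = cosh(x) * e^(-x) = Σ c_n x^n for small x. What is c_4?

Multiply the two series term by term and collect like powers.
[x^0] = 1;  [x^1] = -1;  [x^2] = 1;  [x^3] = -2/3;  [x^4] = 1/3.
So c_4 = h^(4)(0)/4! = 1/3.

1/3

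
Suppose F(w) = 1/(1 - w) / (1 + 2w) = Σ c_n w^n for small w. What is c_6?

43

Write out both Maclaurin series and multiply, keeping only the needed powers.
F(0) = 1
F′(0) = -1
F′′(0) = 6
F′′′(0) = -30
F^(4)(0) = 264
F^(5)(0) = -2520
F^(6)(0) = 30960
So c_6 = F^(6)(0)/6! = 43.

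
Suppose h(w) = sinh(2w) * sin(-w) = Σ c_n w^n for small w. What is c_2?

Write out both Maclaurin series and multiply, keeping only the needed powers.
So c_2 = h′′(0)/2! = -2.

-2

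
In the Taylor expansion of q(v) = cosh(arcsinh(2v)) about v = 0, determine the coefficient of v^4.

Compose series: expand the inner function first, then feed it into the outer expansion.

-2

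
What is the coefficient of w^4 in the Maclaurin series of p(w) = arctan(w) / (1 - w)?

2/3

Use 1/(1 - r) = Σ r^k on the denominator, then take the Cauchy product.
p(0) = 0
p′(0) = 1
p′′(0) = 2
p′′′(0) = 4
p^(4)(0) = 16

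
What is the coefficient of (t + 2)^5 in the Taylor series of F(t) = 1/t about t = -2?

-1/64

Use the known series and substitute for the argument.
[(t + 2)^0] = -1/2;  [(t + 2)^1] = -1/4;  [(t + 2)^2] = -1/8;  [(t + 2)^3] = -1/16;  [(t + 2)^4] = -1/32;  [(t + 2)^5] = -1/64.
So c_5 = F^(5)(-2)/5! = -1/64.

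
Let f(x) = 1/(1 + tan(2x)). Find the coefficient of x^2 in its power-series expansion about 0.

4

Plug the Maclaurin series of the inner function into that of the outer and collect terms.
So c_2 = f′′(0)/2! = 4.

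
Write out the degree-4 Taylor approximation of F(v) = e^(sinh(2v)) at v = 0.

Let u equal the inner series; expand the outer function in u and truncate.
[v^0] = 1;  [v^1] = 2;  [v^2] = 2;  [v^3] = 8/3;  [v^4] = 10/3.

10*v^4/3 + 8*v^3/3 + 2*v^2 + 2*v + 1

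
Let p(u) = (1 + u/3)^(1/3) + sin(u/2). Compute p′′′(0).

Combine the two series term by term.
The coefficient of u^3 in the expansion is -649/34992, so p′′′(0) = 3! * (-649/34992) = -649/5832.

-649/5832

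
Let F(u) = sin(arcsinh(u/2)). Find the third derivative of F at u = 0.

Substitute the inner expansion into the outer series and collect powers.
The coefficient of u^3 in the expansion is -1/24, so F′′′(0) = 3! * (-1/24) = -1/4.

-1/4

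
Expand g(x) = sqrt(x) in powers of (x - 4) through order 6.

-21*(x - 4)^6/2097152 + 7*(x - 4)^5/131072 - 5*(x - 4)^4/16384 + (x - 4)^3/512 - (x - 4)^2/64 + (x - 4)/4 + 2

Compute the successive derivatives at the expansion point and divide by k!.
[(x - 4)^0] = 2;  [(x - 4)^1] = 1/4;  [(x - 4)^2] = -1/64;  [(x - 4)^3] = 1/512;  [(x - 4)^4] = -5/16384;  [(x - 4)^5] = 7/131072;  [(x - 4)^6] = -21/2097152.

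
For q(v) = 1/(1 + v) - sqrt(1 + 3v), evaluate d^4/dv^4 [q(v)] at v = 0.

Combine the two series term by term.
The coefficient of v^4 in the expansion is 533/128, so q^(4)(0) = 4! * (533/128) = 1599/16.

1599/16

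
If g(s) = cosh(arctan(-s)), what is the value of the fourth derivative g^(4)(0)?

Compose series: expand the inner function first, then feed it into the outer expansion.
The coefficient of s^4 in the expansion is -7/24, so g^(4)(0) = 4! * (-7/24) = -7.

-7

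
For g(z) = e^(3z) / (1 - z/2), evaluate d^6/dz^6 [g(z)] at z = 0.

Expand each factor separately, then convolve coefficients.
The coefficient of z^6 in the expansion is 1223/320, so g^(6)(0) = 6! * (1223/320) = 11007/4.

11007/4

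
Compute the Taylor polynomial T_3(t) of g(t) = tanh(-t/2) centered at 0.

t^3/24 - t/2

Use the known series and substitute for the argument.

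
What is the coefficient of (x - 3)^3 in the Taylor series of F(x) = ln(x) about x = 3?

1/81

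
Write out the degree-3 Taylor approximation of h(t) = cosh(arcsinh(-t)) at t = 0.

Plug the Maclaurin series of the inner function into that of the outer and collect terms.
[t^0] = 1;  [t^1] = 0;  [t^2] = 1/2;  [t^3] = 0.

t^2/2 + 1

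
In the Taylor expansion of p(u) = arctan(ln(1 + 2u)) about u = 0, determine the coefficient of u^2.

-2

Plug the Maclaurin series of the inner function into that of the outer and collect terms.
p(0) = 0
p′(0) = 2
p′′(0) = -4
Then c_k = p^(k)(0)/k! gives each Taylor coefficient.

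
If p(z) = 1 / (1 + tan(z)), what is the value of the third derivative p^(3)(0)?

-8

Use the geometric series for the reciprocal, then substitute.
From the series, [z^3] p = -4/3; multiply by 3! = 6 to get -8.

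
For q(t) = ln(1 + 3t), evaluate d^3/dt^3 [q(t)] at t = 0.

The coefficient of t^3 in the expansion is 9, so q′′′(0) = 3! * (9) = 54.

54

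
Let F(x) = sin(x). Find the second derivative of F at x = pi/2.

From the series, [(x - pi/2)^2] F = -1/2; multiply by 2! = 2 to get -1.

-1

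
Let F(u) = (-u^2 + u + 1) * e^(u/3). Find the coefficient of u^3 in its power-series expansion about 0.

-22/81

Shift and add copies of the series according to the polynomial's terms.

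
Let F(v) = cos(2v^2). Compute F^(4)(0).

Differentiate repeatedly and evaluate at the center.
From the series, [v^4] F = -2; multiply by 4! = 24 to get -48.

-48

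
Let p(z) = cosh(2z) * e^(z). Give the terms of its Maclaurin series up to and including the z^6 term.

Take the Cauchy product of the two expansions.
p(0) = 1
p′(0) = 1
p′′(0) = 5
p′′′(0) = 13
p^(4)(0) = 41
p^(5)(0) = 121
p^(6)(0) = 365

73*z^6/144 + 121*z^5/120 + 41*z^4/24 + 13*z^3/6 + 5*z^2/2 + z + 1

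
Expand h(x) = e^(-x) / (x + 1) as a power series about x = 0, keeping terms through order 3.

-8*x^3/3 + 5*x^2/2 - 2*x + 1

Expand 1/(denominator) as a geometric series and multiply by the numerator's series.
h(0) = 1
h′(0) = -2
h′′(0) = 5
h′′′(0) = -16
Dividing each by k! gives the coefficients c_0, ..., c_3.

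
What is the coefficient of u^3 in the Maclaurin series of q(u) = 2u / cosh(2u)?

Divide the numerator series by the denominator series (power-series long division).
q(0) = 0
q′(0) = 2
q′′(0) = 0
q′′′(0) = -24
So c_3 = q′′′(0)/3! = -4.

-4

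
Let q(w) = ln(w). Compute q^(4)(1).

From the series, [(w - 1)^4] q = -1/4; multiply by 4! = 24 to get -6.

-6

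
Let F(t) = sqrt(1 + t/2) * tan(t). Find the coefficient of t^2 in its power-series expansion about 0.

1/4

Expand each factor separately, then convolve coefficients.
[t^0] = 0;  [t^1] = 1;  [t^2] = 1/4.
So c_2 = F′′(0)/2! = 1/4.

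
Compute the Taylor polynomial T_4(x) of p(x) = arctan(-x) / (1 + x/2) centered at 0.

-x^4/24 + x^3/12 + x^2/2 - x

Multiply the two series term by term and collect like powers.
p(0) = 0
p′(0) = -1
p′′(0) = 1
p′′′(0) = 1/2
p^(4)(0) = -1
Dividing each by k! gives the coefficients c_0, ..., c_4.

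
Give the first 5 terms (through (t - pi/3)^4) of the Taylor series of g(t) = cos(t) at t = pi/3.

(t - pi/3)^4/48 + sqrt(3)*(t - pi/3)^3/12 - (t - pi/3)^2/4 - sqrt(3)*(t - pi/3)/2 + 1/2

Differentiate repeatedly and evaluate at the center.
g(pi/3) = 1/2
g′(pi/3) = -sqrt(3)/2
g′′(pi/3) = -1/2
g′′′(pi/3) = sqrt(3)/2
g^(4)(pi/3) = 1/2
Then c_k = g^(k)(pi/3)/k! gives each Taylor coefficient.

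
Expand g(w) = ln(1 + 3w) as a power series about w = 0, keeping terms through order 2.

Use the known series and substitute for the argument.

-9*w^2/2 + 3*w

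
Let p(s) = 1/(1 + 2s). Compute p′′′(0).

-48

The coefficient of s^3 in the expansion is -8, so p′′′(0) = 3! * (-8) = -48.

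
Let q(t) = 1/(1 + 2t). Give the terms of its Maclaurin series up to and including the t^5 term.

Compute the successive derivatives at the expansion point and divide by k!.
q(0) = 1
q′(0) = -2
q′′(0) = 8
q′′′(0) = -48
q^(4)(0) = 384
q^(5)(0) = -3840
Dividing each by k! gives the coefficients c_0, ..., c_5.

-32*t^5 + 16*t^4 - 8*t^3 + 4*t^2 - 2*t + 1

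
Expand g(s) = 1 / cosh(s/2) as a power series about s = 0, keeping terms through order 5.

Invert the denominator's series and multiply.
[s^0] = 1;  [s^1] = 0;  [s^2] = -1/8;  [s^3] = 0;  [s^4] = 5/384;  [s^5] = 0.

5*s^4/384 - s^2/8 + 1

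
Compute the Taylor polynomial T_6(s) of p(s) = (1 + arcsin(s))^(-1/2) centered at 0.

7289*s^6/15360 - 563*s^5/1280 + 51*s^4/128 - 19*s^3/48 + 3*s^2/8 - s/2 + 1

Substitute the inner expansion into the outer series and collect powers.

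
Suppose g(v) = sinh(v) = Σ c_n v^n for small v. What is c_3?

g(0) = 0
g′(0) = 1
g′′(0) = 0
g′′′(0) = 1
So c_3 = g′′′(0)/3! = 1/6.

1/6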